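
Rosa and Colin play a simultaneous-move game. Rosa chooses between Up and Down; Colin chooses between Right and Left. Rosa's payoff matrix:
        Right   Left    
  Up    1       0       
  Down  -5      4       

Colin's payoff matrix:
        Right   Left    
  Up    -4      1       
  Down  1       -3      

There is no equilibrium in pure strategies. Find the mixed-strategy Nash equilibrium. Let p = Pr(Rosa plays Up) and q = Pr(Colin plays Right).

p = 4/9, q = 2/5

For Colin to be willing to mix, Colin must be indifferent between Right and Left, which pins down Rosa's mix.
  Colin's expected payoff from Right: p·(-4) + (1−p)·1 = -5p + 1
  Colin's expected payoff from Left: p·1 + (1−p)·(-3) = 4p - 3
  -5p + 1 = 4p - 3  ⇒  -9p = -4  ⇒  p = 4/9.
Rosa's indifference between Up and Down determines Colin's mixing probability q:
  Rosa's payoff from Up: q·1 + (1−q)·0 = q
  Rosa's payoff from Down: q·(-5) + (1−q)·4 = -9q + 4
  q = -9q + 4  ⇒  10q = 4  ⇒  q = 2/5.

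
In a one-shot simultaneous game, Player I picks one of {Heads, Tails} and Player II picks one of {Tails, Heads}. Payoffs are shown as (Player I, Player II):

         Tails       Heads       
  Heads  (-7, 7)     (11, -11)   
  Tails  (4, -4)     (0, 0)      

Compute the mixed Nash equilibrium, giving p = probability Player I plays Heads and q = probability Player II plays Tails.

p = 2/11, q = 1/2

For Player II to be willing to mix, Player II must be indifferent between Tails and Heads, which pins down Player I's mix.
  Player II's payoff from Tails: p·7 + (1−p)·(-4) = 11p - 4
  Player II's payoff from Heads: p·(-11) + (1−p)·0 = -11p
  11p - 4 = -11p  ⇒  22p = 4  ⇒  p = 2/11.
Player II's mix must leave Player I indifferent between Heads and Tails.
  Player I's expected payoff from Heads: q·(-7) + (1−q)·11 = -18q + 11
  Player I's expected payoff from Tails: q·4 + (1−q)·0 = 4q
  -18q + 11 = 4q  ⇒  -22q = -11  ⇒  q = 1/2.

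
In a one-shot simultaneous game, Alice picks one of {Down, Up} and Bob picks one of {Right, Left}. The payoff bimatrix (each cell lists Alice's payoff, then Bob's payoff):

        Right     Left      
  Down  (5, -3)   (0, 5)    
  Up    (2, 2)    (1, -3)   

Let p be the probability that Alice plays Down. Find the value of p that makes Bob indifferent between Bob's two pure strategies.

p = 5/13

Bob's indifference between Right and Left determines Alice's mixing probability p:
  Bob's expected payoff from Right: p·(-3) + (1−p)·2 = -5p + 2
  Bob's expected payoff from Left: p·5 + (1−p)·(-3) = 8p - 3
  -5p + 2 = 8p - 3  ⇒  -13p = -5  ⇒  p = 5/13.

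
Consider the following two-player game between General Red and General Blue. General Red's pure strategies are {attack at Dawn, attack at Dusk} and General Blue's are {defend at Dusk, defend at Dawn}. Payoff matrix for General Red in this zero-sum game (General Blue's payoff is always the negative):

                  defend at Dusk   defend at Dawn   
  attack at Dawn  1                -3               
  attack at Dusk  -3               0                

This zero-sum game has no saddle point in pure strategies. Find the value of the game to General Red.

Set General Red's expected payoff from attack at Dawn equal to that from attack at Dusk:
  General Red's expected payoff from attack at Dawn: q·1 + (1−q)·(-3) = 4q - 3
  General Red's expected payoff from attack at Dusk: q·(-3) + (1−q)·0 = -3q
  4q - 3 = -3q  ⇒  7q = 3  ⇒  q = 3/7.
The value is General Red's expected payoff against this mix (using attack at Dawn): (3/7)·1 + (4/7)·(-3) = -9/7.

v = -9/7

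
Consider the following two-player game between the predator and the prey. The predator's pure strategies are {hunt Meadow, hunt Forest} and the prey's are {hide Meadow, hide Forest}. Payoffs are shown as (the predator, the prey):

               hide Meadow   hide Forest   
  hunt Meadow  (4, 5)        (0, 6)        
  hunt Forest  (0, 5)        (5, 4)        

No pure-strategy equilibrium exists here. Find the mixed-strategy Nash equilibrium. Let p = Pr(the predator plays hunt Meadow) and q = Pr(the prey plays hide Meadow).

For the prey to be willing to mix, the prey must be indifferent between hide Meadow and hide Forest, which pins down the predator's mix.
  the prey's expected payoff from hide Meadow: p·5 + (1−p)·5 = 5
  the prey's expected payoff from hide Forest: p·6 + (1−p)·4 = 2p + 4
  5 = 2p + 4  ⇒  -2p = -1  ⇒  p = 1/2.
The prey's mix must leave the predator indifferent between hunt Meadow and hunt Forest.
  the predator's payoff to hunt Meadow: q·4 + (1−q)·0 = 4q
  the predator's payoff to hunt Forest: q·0 + (1−q)·5 = -5q + 5
  4q = -5q + 5  ⇒  9q = 5  ⇒  q = 5/9.

p = 1/2, q = 5/9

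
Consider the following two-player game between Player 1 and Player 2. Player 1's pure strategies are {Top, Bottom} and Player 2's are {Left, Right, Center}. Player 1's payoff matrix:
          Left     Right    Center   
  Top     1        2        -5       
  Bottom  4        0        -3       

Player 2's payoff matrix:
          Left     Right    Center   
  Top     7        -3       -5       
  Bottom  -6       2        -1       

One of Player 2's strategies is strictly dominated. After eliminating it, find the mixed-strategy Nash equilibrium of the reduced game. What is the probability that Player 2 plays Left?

Player 2's strategy Center is strictly dominated by Right: -3 > -5 and 2 > -1. Eliminate Center.
Player 2's mix must leave Player 1 indifferent between Top and Bottom.
  Player 1's payoff from Top: q·1 + (1−q)·2 = -q + 2
  Player 1's payoff from Bottom: q·4 + (1−q)·0 = 4q
  -q + 2 = 4q  ⇒  -5q = -2  ⇒  q = 2/5.

q = 2/5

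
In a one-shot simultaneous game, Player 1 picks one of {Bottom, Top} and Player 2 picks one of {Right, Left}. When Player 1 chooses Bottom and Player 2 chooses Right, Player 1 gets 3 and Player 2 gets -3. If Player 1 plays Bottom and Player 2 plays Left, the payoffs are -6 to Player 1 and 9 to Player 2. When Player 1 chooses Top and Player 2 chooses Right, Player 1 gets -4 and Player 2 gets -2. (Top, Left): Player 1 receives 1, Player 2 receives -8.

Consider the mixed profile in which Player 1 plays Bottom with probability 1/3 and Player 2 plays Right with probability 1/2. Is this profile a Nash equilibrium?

Check Player 2's indifference given Player 1's mix p = 1/3:
  payoff from Right = -7/3; payoff from Left = -7/3 — equal.
Check Player 1's indifference given Player 2's mix q = 1/2:
  payoff from Bottom = -3/2; payoff from Top = -3/2 — equal.
Both players are indifferent, so neither can profitably deviate.

Yes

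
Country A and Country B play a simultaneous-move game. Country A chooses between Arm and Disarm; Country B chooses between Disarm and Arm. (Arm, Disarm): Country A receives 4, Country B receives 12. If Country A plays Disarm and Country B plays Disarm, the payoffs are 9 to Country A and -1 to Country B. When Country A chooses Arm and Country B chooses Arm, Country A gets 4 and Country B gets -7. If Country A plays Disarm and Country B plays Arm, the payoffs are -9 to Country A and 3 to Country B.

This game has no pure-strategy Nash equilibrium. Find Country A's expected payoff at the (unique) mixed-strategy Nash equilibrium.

Country B's mix must leave Country A indifferent between Arm and Disarm.
  Country A's expected payoff from Arm: q·4 + (1−q)·4 = 4
  Country A's expected payoff from Disarm: q·9 + (1−q)·(-9) = 18q - 9
  4 = 18q - 9  ⇒  -18q = -13  ⇒  q = 13/18.
At equilibrium Country A is indifferent across rows, so Country A's payoff equals the payoff from Arm: (13/18)·4 + (5/18)·4 = 4.

4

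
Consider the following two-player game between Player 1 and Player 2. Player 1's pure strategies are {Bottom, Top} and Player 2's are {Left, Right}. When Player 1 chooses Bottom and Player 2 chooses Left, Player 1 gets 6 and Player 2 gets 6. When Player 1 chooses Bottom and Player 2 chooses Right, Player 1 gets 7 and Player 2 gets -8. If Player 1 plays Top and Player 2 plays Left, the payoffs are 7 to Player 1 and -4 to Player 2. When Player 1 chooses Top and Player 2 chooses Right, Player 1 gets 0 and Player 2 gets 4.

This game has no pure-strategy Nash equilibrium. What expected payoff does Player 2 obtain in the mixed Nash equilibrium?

For Player 2 to be willing to mix, Player 2 must be indifferent between Left and Right, which pins down Player 1's mix.
  Player 2's payoff from Left: p·6 + (1−p)·(-4) = 10p - 4
  Player 2's payoff from Right: p·(-8) + (1−p)·4 = -12p + 4
  10p - 4 = -12p + 4  ⇒  22p = 8  ⇒  p = 4/11.
At equilibrium Player 2 is indifferent across columns, so Player 2's payoff equals the payoff from Left: (4/11)·6 + (7/11)·(-4) = -4/11.

-4/11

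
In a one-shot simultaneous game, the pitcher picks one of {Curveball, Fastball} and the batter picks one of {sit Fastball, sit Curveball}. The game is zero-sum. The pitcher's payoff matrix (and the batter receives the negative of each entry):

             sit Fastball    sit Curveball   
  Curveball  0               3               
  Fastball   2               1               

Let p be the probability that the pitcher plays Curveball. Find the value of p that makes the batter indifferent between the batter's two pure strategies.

Set the batter's expected payoff from sit Fastball equal to that from sit Curveball:
  the batter's payoff from sit Fastball: p·0 + (1−p)·(-2) = 2p - 2
  the batter's payoff from sit Curveball: p·(-3) + (1−p)·(-1) = -2p - 1
  2p - 2 = -2p - 1  ⇒  4p = 1  ⇒  p = 1/4.

p = 1/4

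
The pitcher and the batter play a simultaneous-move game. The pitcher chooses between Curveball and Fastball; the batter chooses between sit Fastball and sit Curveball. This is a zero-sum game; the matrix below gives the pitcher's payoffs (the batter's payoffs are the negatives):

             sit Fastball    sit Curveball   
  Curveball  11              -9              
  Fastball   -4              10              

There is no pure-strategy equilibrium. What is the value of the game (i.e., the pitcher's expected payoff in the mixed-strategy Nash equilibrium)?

v = 37/17

The pitcher's indifference between Curveball and Fastball determines the batter's mixing probability q:
  the pitcher's payoff to Curveball: q·11 + (1−q)·(-9) = 20q - 9
  the pitcher's payoff to Fastball: q·(-4) + (1−q)·10 = -14q + 10
  20q - 9 = -14q + 10  ⇒  34q = 19  ⇒  q = 19/34.
The value is the pitcher's expected payoff against this mix (using Curveball): (19/34)·11 + (15/34)·(-9) = 37/17.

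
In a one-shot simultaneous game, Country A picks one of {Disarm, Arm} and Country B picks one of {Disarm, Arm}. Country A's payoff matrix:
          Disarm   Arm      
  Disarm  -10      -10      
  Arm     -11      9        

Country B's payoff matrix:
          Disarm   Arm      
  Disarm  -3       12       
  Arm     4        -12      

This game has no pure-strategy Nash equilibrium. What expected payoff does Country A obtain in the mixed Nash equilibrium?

For Country A to be willing to mix, Country A must be indifferent between Disarm and Arm, which pins down Country B's mix.
  Country A's expected payoff from Disarm: q·(-10) + (1−q)·(-10) = -10
  Country A's expected payoff from Arm: q·(-11) + (1−q)·9 = -20q + 9
  -10 = -20q + 9  ⇒  20q = 19  ⇒  q = 19/20.
At equilibrium Country A is indifferent across rows, so Country A's payoff equals the payoff from Disarm: (19/20)·(-10) + (1/20)·(-10) = -10.

-10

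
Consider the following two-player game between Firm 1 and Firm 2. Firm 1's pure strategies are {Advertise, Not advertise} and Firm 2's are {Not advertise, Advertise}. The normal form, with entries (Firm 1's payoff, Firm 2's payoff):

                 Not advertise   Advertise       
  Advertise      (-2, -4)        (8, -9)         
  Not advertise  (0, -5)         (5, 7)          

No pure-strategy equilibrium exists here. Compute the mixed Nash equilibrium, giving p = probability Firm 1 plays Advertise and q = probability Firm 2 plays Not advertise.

Set Firm 2's expected payoff from Not advertise equal to that from Advertise:
  Firm 2's expected payoff from Not advertise: p·(-4) + (1−p)·(-5) = p - 5
  Firm 2's expected payoff from Advertise: p·(-9) + (1−p)·7 = -16p + 7
  p - 5 = -16p + 7  ⇒  17p = 12  ⇒  p = 12/17.
Firm 2's mix must leave Firm 1 indifferent between Advertise and Not advertise.
  Firm 1's payoff to Advertise: q·(-2) + (1−q)·8 = -10q + 8
  Firm 1's payoff to Not advertise: q·0 + (1−q)·5 = -5q + 5
  -10q + 8 = -5q + 5  ⇒  -5q = -3  ⇒  q = 3/5.

p = 12/17, q = 3/5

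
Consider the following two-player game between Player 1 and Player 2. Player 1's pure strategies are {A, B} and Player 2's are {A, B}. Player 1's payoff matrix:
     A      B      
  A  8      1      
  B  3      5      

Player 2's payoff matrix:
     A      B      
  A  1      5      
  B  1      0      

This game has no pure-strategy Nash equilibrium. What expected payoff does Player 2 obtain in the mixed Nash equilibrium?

1

For Player 2 to be willing to mix, Player 2 must be indifferent between A and B, which pins down Player 1's mix.
  Player 2's expected payoff from A: p·1 + (1−p)·1 = 1
  Player 2's expected payoff from B: p·5 + (1−p)·0 = 5p
  1 = 5p  ⇒  -5p = -1  ⇒  p = 1/5.
At equilibrium Player 2 is indifferent across columns, so Player 2's payoff equals the payoff from A: (1/5)·1 + (4/5)·1 = 1.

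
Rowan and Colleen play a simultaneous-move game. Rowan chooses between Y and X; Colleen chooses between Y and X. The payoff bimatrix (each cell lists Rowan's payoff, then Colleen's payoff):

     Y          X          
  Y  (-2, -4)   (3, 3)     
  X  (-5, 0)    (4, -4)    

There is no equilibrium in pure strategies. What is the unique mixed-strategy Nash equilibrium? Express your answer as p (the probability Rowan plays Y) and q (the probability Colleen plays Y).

p = 4/11, q = 1/4

Set Colleen's expected payoff from Y equal to that from X:
  Colleen's expected payoff from Y: p·(-4) + (1−p)·0 = -4p
  Colleen's expected payoff from X: p·3 + (1−p)·(-4) = 7p - 4
  -4p = 7p - 4  ⇒  -11p = -4  ⇒  p = 4/11.
For Rowan to be willing to mix, Rowan must be indifferent between Y and X, which pins down Colleen's mix.
  Rowan's payoff to Y: q·(-2) + (1−q)·3 = -5q + 3
  Rowan's payoff to X: q·(-5) + (1−q)·4 = -9q + 4
  -5q + 3 = -9q + 4  ⇒  4q = 1  ⇒  q = 1/4.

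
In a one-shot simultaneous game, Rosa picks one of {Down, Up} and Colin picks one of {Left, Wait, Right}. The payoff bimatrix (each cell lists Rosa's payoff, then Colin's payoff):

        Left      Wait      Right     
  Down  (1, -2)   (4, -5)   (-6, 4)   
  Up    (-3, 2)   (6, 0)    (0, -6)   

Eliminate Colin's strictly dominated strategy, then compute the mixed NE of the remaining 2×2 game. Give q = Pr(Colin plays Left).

Colin's strategy Wait is strictly dominated by Left: -2 > -5 and 2 > 0. Eliminate Wait.
Rosa's indifference between Down and Up determines Colin's mixing probability q:
  Rosa's payoff from Down: q·1 + (1−q)·(-6) = 7q - 6
  Rosa's payoff from Up: q·(-3) + (1−q)·0 = -3q
  7q - 6 = -3q  ⇒  10q = 6  ⇒  q = 3/5.

q = 3/5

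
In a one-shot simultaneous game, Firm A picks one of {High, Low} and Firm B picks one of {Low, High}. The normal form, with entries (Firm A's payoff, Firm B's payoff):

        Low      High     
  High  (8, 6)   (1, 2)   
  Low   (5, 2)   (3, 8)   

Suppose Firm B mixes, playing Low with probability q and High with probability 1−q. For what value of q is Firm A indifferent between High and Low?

q = 2/5

Firm A's indifference between High and Low determines Firm B's mixing probability q:
  Firm A's payoff from High: q·8 + (1−q)·1 = 7q + 1
  Firm A's payoff from Low: q·5 + (1−q)·3 = 2q + 3
  7q + 1 = 2q + 3  ⇒  5q = 2  ⇒  q = 2/5.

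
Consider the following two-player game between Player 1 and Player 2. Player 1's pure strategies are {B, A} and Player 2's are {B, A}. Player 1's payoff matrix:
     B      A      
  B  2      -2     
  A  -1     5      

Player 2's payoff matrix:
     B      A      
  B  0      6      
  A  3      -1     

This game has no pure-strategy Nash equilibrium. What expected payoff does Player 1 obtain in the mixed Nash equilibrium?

4/5

In a mixed equilibrium Player 1 is indifferent between B and A; this condition fixes q.
  Player 1's payoff from B: q·2 + (1−q)·(-2) = 4q - 2
  Player 1's payoff from A: q·(-1) + (1−q)·5 = -6q + 5
  4q - 2 = -6q + 5  ⇒  10q = 7  ⇒  q = 7/10.
At equilibrium Player 1 is indifferent across rows, so Player 1's payoff equals the payoff from B: (7/10)·2 + (3/10)·(-2) = 4/5.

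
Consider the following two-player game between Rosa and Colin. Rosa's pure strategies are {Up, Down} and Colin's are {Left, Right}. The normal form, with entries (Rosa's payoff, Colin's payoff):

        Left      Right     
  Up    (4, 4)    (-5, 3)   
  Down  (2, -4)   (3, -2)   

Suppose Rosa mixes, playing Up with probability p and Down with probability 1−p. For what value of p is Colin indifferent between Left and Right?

p = 2/3

In a mixed equilibrium Colin is indifferent between Left and Right; this condition fixes p.
  Colin's payoff from Left: p·4 + (1−p)·(-4) = 8p - 4
  Colin's payoff from Right: p·3 + (1−p)·(-2) = 5p - 2
  8p - 4 = 5p - 2  ⇒  3p = 2  ⇒  p = 2/3.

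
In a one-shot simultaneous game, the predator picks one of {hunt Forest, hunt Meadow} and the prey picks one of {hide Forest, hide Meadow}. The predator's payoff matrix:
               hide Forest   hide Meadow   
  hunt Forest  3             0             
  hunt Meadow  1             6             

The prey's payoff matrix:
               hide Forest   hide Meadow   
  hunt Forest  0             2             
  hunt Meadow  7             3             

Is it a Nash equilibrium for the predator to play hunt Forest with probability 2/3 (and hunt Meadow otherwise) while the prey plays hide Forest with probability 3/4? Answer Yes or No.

Yes

Check the prey's indifference given the predator's mix p = 2/3:
  payoff from hide Forest = 7/3; payoff from hide Meadow = 7/3 — equal.
Check the predator's indifference given the prey's mix q = 3/4:
  payoff from hunt Forest = 9/4; payoff from hunt Meadow = 9/4 — equal.
Both players are indifferent, so neither can profitably deviate.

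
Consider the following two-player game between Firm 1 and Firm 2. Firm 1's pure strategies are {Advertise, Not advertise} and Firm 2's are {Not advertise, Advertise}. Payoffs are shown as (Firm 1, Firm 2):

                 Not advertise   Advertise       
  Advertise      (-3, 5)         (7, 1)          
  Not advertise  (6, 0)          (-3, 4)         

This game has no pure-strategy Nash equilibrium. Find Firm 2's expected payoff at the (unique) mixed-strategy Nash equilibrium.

5/2

Firm 2's indifference between Not advertise and Advertise determines Firm 1's mixing probability p:
  Firm 2's expected payoff from Not advertise: p·5 + (1−p)·0 = 5p
  Firm 2's expected payoff from Advertise: p·1 + (1−p)·4 = -3p + 4
  5p = -3p + 4  ⇒  8p = 4  ⇒  p = 1/2.
At equilibrium Firm 2 is indifferent across columns, so Firm 2's payoff equals the payoff from Not advertise: (1/2)·5 + (1/2)·0 = 5/2.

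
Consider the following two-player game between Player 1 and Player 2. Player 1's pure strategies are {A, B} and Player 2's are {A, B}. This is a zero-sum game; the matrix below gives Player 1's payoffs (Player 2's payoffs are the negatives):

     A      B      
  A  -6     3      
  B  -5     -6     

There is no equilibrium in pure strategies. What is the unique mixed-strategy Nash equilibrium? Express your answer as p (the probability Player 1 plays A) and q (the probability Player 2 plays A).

Player 1's mix must leave Player 2 indifferent between A and B.
  Player 2's payoff from A: p·6 + (1−p)·5 = p + 5
  Player 2's payoff from B: p·(-3) + (1−p)·6 = -9p + 6
  p + 5 = -9p + 6  ⇒  10p = 1  ⇒  p = 1/10.
For Player 1 to be willing to mix, Player 1 must be indifferent between A and B, which pins down Player 2's mix.
  Player 1's expected payoff from A: q·(-6) + (1−q)·3 = -9q + 3
  Player 1's expected payoff from B: q·(-5) + (1−q)·(-6) = q - 6
  -9q + 3 = q - 6  ⇒  -10q = -9  ⇒  q = 9/10.

p = 1/10, q = 9/10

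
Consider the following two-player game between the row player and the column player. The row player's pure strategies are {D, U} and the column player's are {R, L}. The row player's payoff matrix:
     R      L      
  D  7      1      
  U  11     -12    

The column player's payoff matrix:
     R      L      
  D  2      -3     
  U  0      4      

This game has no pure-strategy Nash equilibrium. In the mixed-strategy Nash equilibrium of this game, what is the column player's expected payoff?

In a mixed equilibrium the column player is indifferent between R and L; this condition fixes p.
  the column player's payoff to R: p·2 + (1−p)·0 = 2p
  the column player's payoff to L: p·(-3) + (1−p)·4 = -7p + 4
  2p = -7p + 4  ⇒  9p = 4  ⇒  p = 4/9.
At equilibrium the column player is indifferent across columns, so the column player's payoff equals the payoff from R: (4/9)·2 + (5/9)·0 = 8/9.

8/9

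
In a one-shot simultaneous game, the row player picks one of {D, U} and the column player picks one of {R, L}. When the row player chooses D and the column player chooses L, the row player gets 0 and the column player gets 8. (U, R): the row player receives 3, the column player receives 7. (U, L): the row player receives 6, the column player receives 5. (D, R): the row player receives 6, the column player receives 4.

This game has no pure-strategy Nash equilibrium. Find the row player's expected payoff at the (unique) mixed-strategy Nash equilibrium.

The row player's indifference between D and U determines the column player's mixing probability q:
  the row player's payoff to D: q·6 + (1−q)·0 = 6q
  the row player's payoff to U: q·3 + (1−q)·6 = -3q + 6
  6q = -3q + 6  ⇒  9q = 6  ⇒  q = 2/3.
At equilibrium the row player is indifferent across rows, so the row player's payoff equals the payoff from D: (2/3)·6 + (1/3)·0 = 4.

4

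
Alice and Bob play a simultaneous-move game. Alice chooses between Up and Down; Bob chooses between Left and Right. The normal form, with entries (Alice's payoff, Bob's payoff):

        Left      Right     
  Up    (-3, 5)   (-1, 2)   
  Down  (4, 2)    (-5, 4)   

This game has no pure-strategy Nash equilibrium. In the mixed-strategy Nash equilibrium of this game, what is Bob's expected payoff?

Set Bob's expected payoff from Left equal to that from Right:
  Bob's expected payoff from Left: p·5 + (1−p)·2 = 3p + 2
  Bob's expected payoff from Right: p·2 + (1−p)·4 = -2p + 4
  3p + 2 = -2p + 4  ⇒  5p = 2  ⇒  p = 2/5.
At equilibrium Bob is indifferent across columns, so Bob's payoff equals the payoff from Left: (2/5)·5 + (3/5)·2 = 16/5.

16/5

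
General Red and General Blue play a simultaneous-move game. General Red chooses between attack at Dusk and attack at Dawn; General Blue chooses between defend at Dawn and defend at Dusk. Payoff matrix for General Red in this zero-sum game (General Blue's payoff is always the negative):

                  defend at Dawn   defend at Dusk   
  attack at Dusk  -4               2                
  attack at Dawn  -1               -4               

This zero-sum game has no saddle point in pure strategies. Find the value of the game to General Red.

v = -2

For General Red to be willing to mix, General Red must be indifferent between attack at Dusk and attack at Dawn, which pins down General Blue's mix.
  General Red's expected payoff from attack at Dusk: q·(-4) + (1−q)·2 = -6q + 2
  General Red's expected payoff from attack at Dawn: q·(-1) + (1−q)·(-4) = 3q - 4
  -6q + 2 = 3q - 4  ⇒  -9q = -6  ⇒  q = 2/3.
The value is General Red's expected payoff against this mix (using attack at Dusk): (2/3)·(-4) + (1/3)·2 = -2.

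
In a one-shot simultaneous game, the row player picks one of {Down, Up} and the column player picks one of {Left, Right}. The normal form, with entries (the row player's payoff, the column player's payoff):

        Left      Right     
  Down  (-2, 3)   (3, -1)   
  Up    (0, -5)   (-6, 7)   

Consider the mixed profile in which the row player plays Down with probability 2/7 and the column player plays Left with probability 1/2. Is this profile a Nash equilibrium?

No

Given the row player's mix p = 2/7, the column player's payoff from Left is -19/7 but from Right is 33/7. The column player strictly prefers Right, so the column player would not mix.
So the proposed profile is not a Nash equilibrium.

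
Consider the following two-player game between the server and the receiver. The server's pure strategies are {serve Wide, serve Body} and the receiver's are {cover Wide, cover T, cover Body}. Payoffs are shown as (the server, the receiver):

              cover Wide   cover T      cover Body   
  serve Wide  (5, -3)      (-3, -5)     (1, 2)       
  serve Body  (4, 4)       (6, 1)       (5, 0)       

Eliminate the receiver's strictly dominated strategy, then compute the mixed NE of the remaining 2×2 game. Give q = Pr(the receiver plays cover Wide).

q = 4/5

The receiver's strategy cover T is strictly dominated by cover Wide: -3 > -5 and 4 > 1. Eliminate cover T.
Set the server's expected payoff from serve Wide equal to that from serve Body:
  the server's payoff from serve Wide: q·5 + (1−q)·1 = 4q + 1
  the server's payoff from serve Body: q·4 + (1−q)·5 = -q + 5
  4q + 1 = -q + 5  ⇒  5q = 4  ⇒  q = 4/5.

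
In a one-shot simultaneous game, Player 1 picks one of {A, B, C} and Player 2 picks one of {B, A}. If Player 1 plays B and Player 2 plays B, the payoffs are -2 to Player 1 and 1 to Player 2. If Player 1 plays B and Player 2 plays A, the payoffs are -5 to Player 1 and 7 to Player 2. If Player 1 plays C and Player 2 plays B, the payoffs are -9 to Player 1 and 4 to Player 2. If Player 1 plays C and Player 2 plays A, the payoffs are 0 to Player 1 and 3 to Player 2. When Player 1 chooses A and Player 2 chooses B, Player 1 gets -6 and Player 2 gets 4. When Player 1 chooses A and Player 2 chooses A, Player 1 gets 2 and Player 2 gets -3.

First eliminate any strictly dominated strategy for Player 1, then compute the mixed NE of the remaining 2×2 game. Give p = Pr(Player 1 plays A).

Player 1's strategy C is strictly dominated by A: -6 > -9 and 2 > 0. Eliminate C.
Set Player 2's expected payoff from B equal to that from A:
  Player 2's payoff to B: p·4 + (1−p)·1 = 3p + 1
  Player 2's payoff to A: p·(-3) + (1−p)·7 = -10p + 7
  3p + 1 = -10p + 7  ⇒  13p = 6  ⇒  p = 6/13.

p = 6/13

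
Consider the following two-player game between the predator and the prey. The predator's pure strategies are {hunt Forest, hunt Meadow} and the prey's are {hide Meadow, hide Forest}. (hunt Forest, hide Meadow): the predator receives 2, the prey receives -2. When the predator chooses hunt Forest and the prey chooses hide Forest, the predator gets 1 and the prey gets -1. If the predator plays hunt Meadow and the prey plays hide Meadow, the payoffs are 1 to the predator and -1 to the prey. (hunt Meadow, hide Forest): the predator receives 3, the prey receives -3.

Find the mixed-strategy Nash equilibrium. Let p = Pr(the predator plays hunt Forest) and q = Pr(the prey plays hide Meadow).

Set the prey's expected payoff from hide Meadow equal to that from hide Forest:
  the prey's expected payoff from hide Meadow: p·(-2) + (1−p)·(-1) = -p - 1
  the prey's expected payoff from hide Forest: p·(-1) + (1−p)·(-3) = 2p - 3
  -p - 1 = 2p - 3  ⇒  -3p = -2  ⇒  p = 2/3.
Set the predator's expected payoff from hunt Forest equal to that from hunt Meadow:
  the predator's payoff from hunt Forest: q·2 + (1−q)·1 = q + 1
  the predator's payoff from hunt Meadow: q·1 + (1−q)·3 = -2q + 3
  q + 1 = -2q + 3  ⇒  3q = 2  ⇒  q = 2/3.

p = 2/3, q = 2/3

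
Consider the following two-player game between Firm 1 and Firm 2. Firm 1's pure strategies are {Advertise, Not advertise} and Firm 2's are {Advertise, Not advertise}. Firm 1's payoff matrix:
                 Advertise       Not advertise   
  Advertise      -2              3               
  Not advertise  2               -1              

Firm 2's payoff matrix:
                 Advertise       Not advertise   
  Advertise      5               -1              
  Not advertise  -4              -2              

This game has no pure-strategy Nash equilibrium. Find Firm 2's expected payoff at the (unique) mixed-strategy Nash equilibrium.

-7/4

For Firm 2 to be willing to mix, Firm 2 must be indifferent between Advertise and Not advertise, which pins down Firm 1's mix.
  Firm 2's payoff to Advertise: p·5 + (1−p)·(-4) = 9p - 4
  Firm 2's payoff to Not advertise: p·(-1) + (1−p)·(-2) = p - 2
  9p - 4 = p - 2  ⇒  8p = 2  ⇒  p = 1/4.
At equilibrium Firm 2 is indifferent across columns, so Firm 2's payoff equals the payoff from Advertise: (1/4)·5 + (3/4)·(-4) = -7/4.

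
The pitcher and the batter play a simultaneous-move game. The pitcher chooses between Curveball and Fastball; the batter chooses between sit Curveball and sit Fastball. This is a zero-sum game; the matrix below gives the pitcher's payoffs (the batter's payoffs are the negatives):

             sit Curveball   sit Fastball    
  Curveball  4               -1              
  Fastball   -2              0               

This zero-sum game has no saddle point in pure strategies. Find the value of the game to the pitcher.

Set the pitcher's expected payoff from Curveball equal to that from Fastball:
  the pitcher's payoff to Curveball: q·4 + (1−q)·(-1) = 5q - 1
  the pitcher's payoff to Fastball: q·(-2) + (1−q)·0 = -2q
  5q - 1 = -2q  ⇒  7q = 1  ⇒  q = 1/7.
The value is the pitcher's expected payoff against this mix (using Curveball): (1/7)·4 + (6/7)·(-1) = -2/7.

v = -2/7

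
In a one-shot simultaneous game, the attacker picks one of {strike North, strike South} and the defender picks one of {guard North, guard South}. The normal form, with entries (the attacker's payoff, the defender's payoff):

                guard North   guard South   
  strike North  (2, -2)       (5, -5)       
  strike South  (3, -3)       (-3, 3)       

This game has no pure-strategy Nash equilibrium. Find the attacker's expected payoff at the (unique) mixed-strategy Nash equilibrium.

For the attacker to be willing to mix, the attacker must be indifferent between strike North and strike South, which pins down the defender's mix.
  the attacker's payoff to strike North: q·2 + (1−q)·5 = -3q + 5
  the attacker's payoff to strike South: q·3 + (1−q)·(-3) = 6q - 3
  -3q + 5 = 6q - 3  ⇒  -9q = -8  ⇒  q = 8/9.
At equilibrium the attacker is indifferent across rows, so the attacker's payoff equals the payoff from strike North: (8/9)·2 + (1/9)·5 = 7/3.

7/3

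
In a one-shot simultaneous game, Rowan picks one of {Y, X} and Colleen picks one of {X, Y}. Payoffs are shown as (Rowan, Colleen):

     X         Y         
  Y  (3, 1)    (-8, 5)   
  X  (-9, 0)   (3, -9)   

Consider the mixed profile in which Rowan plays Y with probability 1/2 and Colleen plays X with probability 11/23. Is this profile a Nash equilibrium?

No

Given Rowan's mix p = 1/2, Colleen's payoff from X is 1/2 but from Y is -2. Colleen strictly prefers X, so Colleen would not mix.
So the proposed profile is not a Nash equilibrium.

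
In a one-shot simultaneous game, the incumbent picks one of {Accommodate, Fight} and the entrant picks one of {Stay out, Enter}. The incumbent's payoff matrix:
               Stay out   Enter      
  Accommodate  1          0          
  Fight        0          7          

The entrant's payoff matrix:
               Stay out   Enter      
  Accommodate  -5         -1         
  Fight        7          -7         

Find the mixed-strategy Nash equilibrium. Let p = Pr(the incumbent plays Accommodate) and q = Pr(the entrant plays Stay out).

p = 7/9, q = 7/8

The incumbent's mix must leave the entrant indifferent between Stay out and Enter.
  the entrant's payoff to Stay out: p·(-5) + (1−p)·7 = -12p + 7
  the entrant's payoff to Enter: p·(-1) + (1−p)·(-7) = 6p - 7
  -12p + 7 = 6p - 7  ⇒  -18p = -14  ⇒  p = 7/9.
Set the incumbent's expected payoff from Accommodate equal to that from Fight:
  the incumbent's payoff from Accommodate: q·1 + (1−q)·0 = q
  the incumbent's payoff from Fight: q·0 + (1−q)·7 = -7q + 7
  q = -7q + 7  ⇒  8q = 7  ⇒  q = 7/8.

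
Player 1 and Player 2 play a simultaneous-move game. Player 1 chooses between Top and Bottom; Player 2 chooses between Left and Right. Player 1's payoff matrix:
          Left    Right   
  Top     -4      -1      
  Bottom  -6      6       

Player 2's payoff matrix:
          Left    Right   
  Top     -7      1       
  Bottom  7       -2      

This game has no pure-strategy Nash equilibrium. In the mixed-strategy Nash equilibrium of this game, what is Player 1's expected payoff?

-10/3

Player 2's mix must leave Player 1 indifferent between Top and Bottom.
  Player 1's expected payoff from Top: q·(-4) + (1−q)·(-1) = -3q - 1
  Player 1's expected payoff from Bottom: q·(-6) + (1−q)·6 = -12q + 6
  -3q - 1 = -12q + 6  ⇒  9q = 7  ⇒  q = 7/9.
At equilibrium Player 1 is indifferent across rows, so Player 1's payoff equals the payoff from Top: (7/9)·(-4) + (2/9)·(-1) = -10/3.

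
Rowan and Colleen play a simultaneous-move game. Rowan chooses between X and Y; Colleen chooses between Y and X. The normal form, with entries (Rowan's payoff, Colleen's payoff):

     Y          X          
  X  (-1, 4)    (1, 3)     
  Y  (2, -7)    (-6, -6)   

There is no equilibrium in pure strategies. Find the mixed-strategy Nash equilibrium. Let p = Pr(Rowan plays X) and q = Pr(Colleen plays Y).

Rowan's mix must leave Colleen indifferent between Y and X.
  Colleen's payoff from Y: p·4 + (1−p)·(-7) = 11p - 7
  Colleen's payoff from X: p·3 + (1−p)·(-6) = 9p - 6
  11p - 7 = 9p - 6  ⇒  2p = 1  ⇒  p = 1/2.
Colleen's mix must leave Rowan indifferent between X and Y.
  Rowan's payoff from X: q·(-1) + (1−q)·1 = -2q + 1
  Rowan's payoff from Y: q·2 + (1−q)·(-6) = 8q - 6
  -2q + 1 = 8q - 6  ⇒  -10q = -7  ⇒  q = 7/10.

p = 1/2, q = 7/10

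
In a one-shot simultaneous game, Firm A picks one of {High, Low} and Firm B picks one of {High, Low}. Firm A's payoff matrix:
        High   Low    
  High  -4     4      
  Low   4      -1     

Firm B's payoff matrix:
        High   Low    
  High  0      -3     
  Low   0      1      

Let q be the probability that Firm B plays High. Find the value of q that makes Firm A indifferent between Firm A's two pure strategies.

q = 5/13

For Firm A to be willing to mix, Firm A must be indifferent between High and Low, which pins down Firm B's mix.
  Firm A's expected payoff from High: q·(-4) + (1−q)·4 = -8q + 4
  Firm A's expected payoff from Low: q·4 + (1−q)·(-1) = 5q - 1
  -8q + 4 = 5q - 1  ⇒  -13q = -5  ⇒  q = 5/13.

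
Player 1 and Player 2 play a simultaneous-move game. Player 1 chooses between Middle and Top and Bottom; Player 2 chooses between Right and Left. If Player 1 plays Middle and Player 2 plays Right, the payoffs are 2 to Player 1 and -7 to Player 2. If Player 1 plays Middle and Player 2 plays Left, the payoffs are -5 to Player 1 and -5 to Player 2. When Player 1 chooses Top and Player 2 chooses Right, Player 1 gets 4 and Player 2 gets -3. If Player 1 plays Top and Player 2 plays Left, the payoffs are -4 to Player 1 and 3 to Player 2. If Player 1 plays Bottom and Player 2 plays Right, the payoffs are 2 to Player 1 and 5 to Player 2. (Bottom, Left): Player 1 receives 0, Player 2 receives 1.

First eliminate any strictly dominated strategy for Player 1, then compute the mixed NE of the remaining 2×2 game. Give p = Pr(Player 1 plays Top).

p = 2/5

Player 1's strategy Middle is strictly dominated by Top: 4 > 2 and -4 > -5. Eliminate Middle.
Player 2's indifference between Right and Left determines Player 1's mixing probability p:
  Player 2's payoff from Right: p·(-3) + (1−p)·5 = -8p + 5
  Player 2's payoff from Left: p·3 + (1−p)·1 = 2p + 1
  -8p + 5 = 2p + 1  ⇒  -10p = -4  ⇒  p = 2/5.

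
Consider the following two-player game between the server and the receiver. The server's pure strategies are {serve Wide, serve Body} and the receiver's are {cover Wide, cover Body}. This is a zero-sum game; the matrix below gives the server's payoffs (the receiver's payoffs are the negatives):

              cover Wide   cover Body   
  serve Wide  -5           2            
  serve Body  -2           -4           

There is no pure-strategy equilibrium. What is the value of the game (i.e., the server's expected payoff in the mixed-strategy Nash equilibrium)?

For the server to be willing to mix, the server must be indifferent between serve Wide and serve Body, which pins down the receiver's mix.
  the server's payoff to serve Wide: q·(-5) + (1−q)·2 = -7q + 2
  the server's payoff to serve Body: q·(-2) + (1−q)·(-4) = 2q - 4
  -7q + 2 = 2q - 4  ⇒  -9q = -6  ⇒  q = 2/3.
The value is the server's expected payoff against this mix (using serve Wide): (2/3)·(-5) + (1/3)·2 = -8/3.

v = -8/3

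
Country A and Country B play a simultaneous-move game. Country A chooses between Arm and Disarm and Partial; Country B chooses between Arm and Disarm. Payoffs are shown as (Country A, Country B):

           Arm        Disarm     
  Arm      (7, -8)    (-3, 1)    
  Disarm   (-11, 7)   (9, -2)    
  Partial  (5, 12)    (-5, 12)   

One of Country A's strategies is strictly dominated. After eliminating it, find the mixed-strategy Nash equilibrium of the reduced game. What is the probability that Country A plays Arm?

p = 1/2

Country A's strategy Partial is strictly dominated by Arm: 7 > 5 and -3 > -5. Eliminate Partial.
Country A's mix must leave Country B indifferent between Arm and Disarm.
  Country B's payoff from Arm: p·(-8) + (1−p)·7 = -15p + 7
  Country B's payoff from Disarm: p·1 + (1−p)·(-2) = 3p - 2
  -15p + 7 = 3p - 2  ⇒  -18p = -9  ⇒  p = 1/2.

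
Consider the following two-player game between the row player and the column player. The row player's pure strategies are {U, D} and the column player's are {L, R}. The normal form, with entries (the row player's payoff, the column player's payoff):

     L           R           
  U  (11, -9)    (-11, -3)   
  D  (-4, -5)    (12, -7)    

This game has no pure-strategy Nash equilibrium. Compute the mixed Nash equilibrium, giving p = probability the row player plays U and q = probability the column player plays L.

Set the column player's expected payoff from L equal to that from R:
  the column player's payoff to L: p·(-9) + (1−p)·(-5) = -4p - 5
  the column player's payoff to R: p·(-3) + (1−p)·(-7) = 4p - 7
  -4p - 5 = 4p - 7  ⇒  -8p = -2  ⇒  p = 1/4.
The column player's mix must leave the row player indifferent between U and D.
  the row player's expected payoff from U: q·11 + (1−q)·(-11) = 22q - 11
  the row player's expected payoff from D: q·(-4) + (1−q)·12 = -16q + 12
  22q - 11 = -16q + 12  ⇒  38q = 23  ⇒  q = 23/38.

p = 1/4, q = 23/38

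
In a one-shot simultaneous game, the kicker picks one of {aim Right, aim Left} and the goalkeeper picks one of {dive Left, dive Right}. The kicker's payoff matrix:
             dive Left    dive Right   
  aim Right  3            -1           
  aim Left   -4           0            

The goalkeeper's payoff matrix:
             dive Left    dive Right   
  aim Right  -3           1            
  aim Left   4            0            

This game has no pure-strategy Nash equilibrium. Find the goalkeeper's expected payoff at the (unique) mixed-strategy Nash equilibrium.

1/2

For the goalkeeper to be willing to mix, the goalkeeper must be indifferent between dive Left and dive Right, which pins down the kicker's mix.
  the goalkeeper's payoff to dive Left: p·(-3) + (1−p)·4 = -7p + 4
  the goalkeeper's payoff to dive Right: p·1 + (1−p)·0 = p
  -7p + 4 = p  ⇒  -8p = -4  ⇒  p = 1/2.
At equilibrium the goalkeeper is indifferent across columns, so the goalkeeper's payoff equals the payoff from dive Left: (1/2)·(-3) + (1/2)·4 = 1/2.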